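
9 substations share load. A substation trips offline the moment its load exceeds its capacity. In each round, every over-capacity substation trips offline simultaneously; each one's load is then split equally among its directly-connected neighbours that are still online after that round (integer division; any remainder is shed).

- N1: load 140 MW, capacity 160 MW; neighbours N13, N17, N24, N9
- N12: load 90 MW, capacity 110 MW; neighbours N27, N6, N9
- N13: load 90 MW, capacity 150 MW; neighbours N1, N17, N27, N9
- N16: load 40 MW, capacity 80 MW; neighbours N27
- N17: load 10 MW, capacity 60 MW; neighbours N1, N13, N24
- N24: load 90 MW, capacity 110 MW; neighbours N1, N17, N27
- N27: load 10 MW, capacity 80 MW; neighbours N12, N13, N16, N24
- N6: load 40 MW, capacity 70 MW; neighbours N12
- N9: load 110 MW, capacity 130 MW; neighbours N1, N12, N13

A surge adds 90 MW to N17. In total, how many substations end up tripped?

Round 1 — N17 at 100 > 60. N17 trips offline.
  N17 sheds 100 MW to N1, N13, N24: 33 each (1 lost).
    N1: 140+33 = 173 > 160
    N13: 90+33 = 123 ≤ 150
    N24: 90+33 = 123 > 110
Round 2 — N1, N24 trip offline.
  N1 sheds 173 MW to N13, N9: 86 each (1 lost).
    N13: 123+86 = 209 > 150
    N9: 110+86 = 196 > 130
  N24 sheds 123 MW to N27: 123 each.
    N27: 10+123 = 133 > 80
Round 3 — N13, N27, N9 trip offline.
  N13 sheds 209 MW: no online neighbours, lost.
  N27 sheds 133 MW to N12, N16: 66 each (1 lost).
    N12: 90+66 = 156 > 110
    N16: 40+66 = 106 > 80
  N9 sheds 196 MW to N12: 196 each.
    N12: 156+196 = 352 > 110
Round 4 — N12, N16 trip offline.
  N12 sheds 352 MW to N6: 352 each.
    N6: 40+352 = 392 > 70
  N16 sheds 106 MW: no online neighbours, lost.
Round 5 — N6 trips offline.
  N6 sheds 392 MW: no online neighbours, lost.
No further trips.

9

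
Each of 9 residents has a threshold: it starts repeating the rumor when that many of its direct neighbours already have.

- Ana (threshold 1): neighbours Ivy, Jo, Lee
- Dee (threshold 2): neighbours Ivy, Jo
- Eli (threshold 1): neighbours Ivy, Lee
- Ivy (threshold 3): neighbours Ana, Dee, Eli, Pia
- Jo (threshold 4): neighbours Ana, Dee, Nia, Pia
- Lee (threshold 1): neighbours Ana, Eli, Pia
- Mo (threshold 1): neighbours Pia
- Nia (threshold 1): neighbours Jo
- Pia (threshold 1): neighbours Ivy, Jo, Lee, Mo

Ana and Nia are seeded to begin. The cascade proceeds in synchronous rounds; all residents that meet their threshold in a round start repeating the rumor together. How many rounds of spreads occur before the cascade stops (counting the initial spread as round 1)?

4

Round 1 — Ana, Nia start repeating the rumor (initial).
Round 2 — checking thresholds:
  Ivy: 1 of 4 neighbours < 3, not yet.
  Jo: 2 of 4 neighbours < 4, not yet.
  Lee: 1 of 3 neighbours ≥ 1, starts repeating the rumor.
Round 3 — checking thresholds:
  Eli: 1 of 2 neighbours ≥ 1, starts repeating the rumor.
  Ivy: 1 of 4 neighbours < 3, not yet.
  Jo: 2 of 4 neighbours < 4, not yet.
  Pia: 1 of 4 neighbours ≥ 1, starts repeating the rumor.
Round 4 — checking thresholds:
  Ivy: 3 of 4 neighbours ≥ 3, starts repeating the rumor.
  Jo: 3 of 4 neighbours < 4, not yet.
  Mo: 1 of 1 neighbours ≥ 1, starts repeating the rumor.
Round 5 — no new spreads; cascade stops.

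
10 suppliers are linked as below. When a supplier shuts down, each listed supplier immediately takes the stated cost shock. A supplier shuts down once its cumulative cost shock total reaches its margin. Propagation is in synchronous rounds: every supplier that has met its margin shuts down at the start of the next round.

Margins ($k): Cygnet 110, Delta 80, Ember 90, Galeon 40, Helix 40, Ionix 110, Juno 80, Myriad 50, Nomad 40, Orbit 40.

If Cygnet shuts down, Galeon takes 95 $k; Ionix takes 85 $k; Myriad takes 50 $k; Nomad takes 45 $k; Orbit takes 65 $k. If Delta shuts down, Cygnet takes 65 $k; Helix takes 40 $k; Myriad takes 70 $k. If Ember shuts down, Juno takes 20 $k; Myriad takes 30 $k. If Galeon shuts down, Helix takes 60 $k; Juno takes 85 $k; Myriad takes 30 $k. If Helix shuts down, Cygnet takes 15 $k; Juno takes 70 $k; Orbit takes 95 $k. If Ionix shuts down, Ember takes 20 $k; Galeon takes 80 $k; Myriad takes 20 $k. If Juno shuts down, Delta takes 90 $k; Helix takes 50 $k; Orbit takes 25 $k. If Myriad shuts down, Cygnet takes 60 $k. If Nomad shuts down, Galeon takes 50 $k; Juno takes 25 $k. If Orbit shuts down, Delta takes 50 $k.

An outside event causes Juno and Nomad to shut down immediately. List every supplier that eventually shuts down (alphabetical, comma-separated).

Round 1 — Juno, Nomad shut down (initial).
  Delta: +90 → 90 ≥ 80
  Galeon: +50 → 50 ≥ 40
  Helix: +50 → 50 ≥ 40
  Orbit: +25 → 25 < 40
Round 2 — Delta, Galeon, Helix shut down.
  Cygnet: +65+15 → 80 < 110
  Myriad: +70+30 → 100 ≥ 50
  Orbit: +95 → 120 ≥ 40
Round 3 — Myriad, Orbit shut down.
  Cygnet: +60 → 140 ≥ 110
Round 4 — Cygnet shuts down.
  Ionix: +85 → 85 < 110
No further shutdowns.

Cygnet, Delta, Galeon, Helix, Juno, Myriad, Nomad, Orbit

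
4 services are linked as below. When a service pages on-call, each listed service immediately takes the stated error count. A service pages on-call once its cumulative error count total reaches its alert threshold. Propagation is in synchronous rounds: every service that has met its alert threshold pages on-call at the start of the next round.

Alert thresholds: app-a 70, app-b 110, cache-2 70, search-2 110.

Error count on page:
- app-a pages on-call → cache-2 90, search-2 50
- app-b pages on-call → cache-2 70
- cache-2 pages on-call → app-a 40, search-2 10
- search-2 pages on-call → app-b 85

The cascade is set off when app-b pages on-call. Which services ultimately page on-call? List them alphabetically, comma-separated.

app-b, cache-2

Round 1 — app-b pages on-call (initial).
  cache-2: +70 → 70 ≥ 70
Round 2 — cache-2 pages on-call.
  app-a: +40 → 40 < 70
  search-2: +10 → 10 < 110
No further pages.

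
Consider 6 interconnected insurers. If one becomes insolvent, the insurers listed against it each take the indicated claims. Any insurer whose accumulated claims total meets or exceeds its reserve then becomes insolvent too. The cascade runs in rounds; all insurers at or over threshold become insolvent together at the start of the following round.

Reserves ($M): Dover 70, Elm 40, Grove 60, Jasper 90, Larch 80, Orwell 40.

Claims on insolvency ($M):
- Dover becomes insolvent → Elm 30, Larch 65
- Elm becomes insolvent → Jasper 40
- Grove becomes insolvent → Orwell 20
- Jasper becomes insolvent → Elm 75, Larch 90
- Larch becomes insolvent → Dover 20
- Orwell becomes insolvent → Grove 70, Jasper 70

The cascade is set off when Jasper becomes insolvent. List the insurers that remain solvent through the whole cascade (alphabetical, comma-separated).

Round 1 — Jasper becomes insolvent (initial).
  Elm: +75 → 75 ≥ 40
  Larch: +90 → 90 ≥ 80
Round 2 — Elm, Larch become insolvent.
  Dover: +20 → 20 < 70
No further insolvencies.

Dover, Grove, Orwell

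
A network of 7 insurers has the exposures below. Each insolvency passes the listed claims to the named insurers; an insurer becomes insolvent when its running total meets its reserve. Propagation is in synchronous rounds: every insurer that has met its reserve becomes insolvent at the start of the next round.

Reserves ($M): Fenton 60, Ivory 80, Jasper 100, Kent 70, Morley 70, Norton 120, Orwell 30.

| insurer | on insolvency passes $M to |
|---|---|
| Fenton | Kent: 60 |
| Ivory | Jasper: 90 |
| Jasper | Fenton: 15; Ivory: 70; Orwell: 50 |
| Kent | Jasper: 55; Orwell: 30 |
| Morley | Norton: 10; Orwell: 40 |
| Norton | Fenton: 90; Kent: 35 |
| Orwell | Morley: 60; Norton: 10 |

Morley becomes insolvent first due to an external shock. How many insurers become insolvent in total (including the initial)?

2

Round 1 — Morley becomes insolvent (initial).
  Norton: +10 → 10 < 120
  Orwell: +40 → 40 ≥ 30
Round 2 — Orwell becomes insolvent.
  Norton: +10 → 20 < 120
No further insolvencies.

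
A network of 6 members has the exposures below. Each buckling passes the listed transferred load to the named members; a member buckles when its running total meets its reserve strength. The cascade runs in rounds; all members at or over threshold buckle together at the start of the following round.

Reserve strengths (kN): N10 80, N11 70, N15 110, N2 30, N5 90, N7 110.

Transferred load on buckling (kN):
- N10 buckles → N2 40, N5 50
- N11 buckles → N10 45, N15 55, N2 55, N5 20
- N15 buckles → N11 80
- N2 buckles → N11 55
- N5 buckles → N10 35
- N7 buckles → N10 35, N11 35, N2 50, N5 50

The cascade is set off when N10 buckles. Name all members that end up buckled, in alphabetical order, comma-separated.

Round 1 — N10 buckles (initial).
  N2: +40 → 40 ≥ 30
  N5: +50 → 50 < 90
Round 2 — N2 buckles.
  N11: +55 → 55 < 70
No further bucklings.

N10, N2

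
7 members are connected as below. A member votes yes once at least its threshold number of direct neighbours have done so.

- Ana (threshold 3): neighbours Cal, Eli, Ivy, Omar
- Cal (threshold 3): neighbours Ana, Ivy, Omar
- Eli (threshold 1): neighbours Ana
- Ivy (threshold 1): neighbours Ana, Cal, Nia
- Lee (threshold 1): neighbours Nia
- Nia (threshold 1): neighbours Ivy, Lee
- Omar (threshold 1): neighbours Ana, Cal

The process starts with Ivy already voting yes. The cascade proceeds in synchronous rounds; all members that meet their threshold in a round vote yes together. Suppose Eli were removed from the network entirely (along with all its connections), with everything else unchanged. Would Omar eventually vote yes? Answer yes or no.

With Eli removed:
Round 1 — Ivy votes yes (initial).
Round 2 — checking thresholds:
  Ana: 1 of 3 neighbours < 3, not yet.
  Cal: 1 of 3 neighbours < 3, not yet.
  Nia: 1 of 2 neighbours ≥ 1, votes yes.
Round 3 — checking thresholds:
  Ana: 1 of 3 neighbours < 3, not yet.
  Cal: 1 of 3 neighbours < 3, not yet.
  Lee: 1 of 1 neighbours ≥ 1, votes yes.
Round 4 — no new yes votes; cascade stops.

no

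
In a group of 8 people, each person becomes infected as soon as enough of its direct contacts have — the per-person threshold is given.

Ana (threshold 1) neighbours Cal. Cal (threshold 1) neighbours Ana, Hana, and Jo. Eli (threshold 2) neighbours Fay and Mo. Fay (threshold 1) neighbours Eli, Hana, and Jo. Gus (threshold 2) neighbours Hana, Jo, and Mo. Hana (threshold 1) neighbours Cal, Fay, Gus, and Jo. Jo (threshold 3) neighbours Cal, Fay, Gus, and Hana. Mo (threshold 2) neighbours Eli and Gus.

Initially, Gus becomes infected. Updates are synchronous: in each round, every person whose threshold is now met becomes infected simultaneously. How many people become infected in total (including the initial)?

Round 1 — Gus becomes infected (initial).
Round 2 — checking thresholds:
  Hana: 1 of 4 neighbours ≥ 1, becomes infected.
  Jo: 1 of 4 neighbours < 3, holds.
  Mo: 1 of 2 neighbours < 2, holds.
Round 3 — checking thresholds:
  Cal: 1 of 3 neighbours ≥ 1, becomes infected.
  Fay: 1 of 3 neighbours ≥ 1, becomes infected.
  Jo: 2 of 4 neighbours < 3, holds.
  Mo: 1 of 2 neighbours < 2, holds.
Round 4 — checking thresholds:
  Ana: 1 of 1 neighbours ≥ 1, becomes infected.
  Eli: 1 of 2 neighbours < 2, holds.
  Jo: 4 of 4 neighbours ≥ 3, becomes infected.
  Mo: 1 of 2 neighbours < 2, holds.
Round 5 — no new infections; cascade stops.

6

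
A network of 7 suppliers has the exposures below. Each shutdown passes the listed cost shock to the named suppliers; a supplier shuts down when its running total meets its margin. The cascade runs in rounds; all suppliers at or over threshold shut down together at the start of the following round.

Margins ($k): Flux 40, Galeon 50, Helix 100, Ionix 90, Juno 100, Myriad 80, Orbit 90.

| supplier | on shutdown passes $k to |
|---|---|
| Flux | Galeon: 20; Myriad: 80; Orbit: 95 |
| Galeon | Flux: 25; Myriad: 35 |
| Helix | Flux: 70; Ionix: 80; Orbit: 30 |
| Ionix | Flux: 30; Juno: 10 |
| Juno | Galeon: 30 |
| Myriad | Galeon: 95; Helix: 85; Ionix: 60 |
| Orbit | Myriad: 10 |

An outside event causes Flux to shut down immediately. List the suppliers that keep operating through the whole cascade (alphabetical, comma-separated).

Helix, Ionix, Juno

Round 1 — Flux shuts down (initial).
  Galeon: +20 → 20 < 50
  Myriad: +80 → 80 ≥ 80
  Orbit: +95 → 95 ≥ 90
Round 2 — Myriad, Orbit shut down.
  Galeon: +95 → 115 ≥ 50
  Helix: +85 → 85 < 100
  Ionix: +60 → 60 < 90
Round 3 — Galeon shuts down.
No further shutdowns.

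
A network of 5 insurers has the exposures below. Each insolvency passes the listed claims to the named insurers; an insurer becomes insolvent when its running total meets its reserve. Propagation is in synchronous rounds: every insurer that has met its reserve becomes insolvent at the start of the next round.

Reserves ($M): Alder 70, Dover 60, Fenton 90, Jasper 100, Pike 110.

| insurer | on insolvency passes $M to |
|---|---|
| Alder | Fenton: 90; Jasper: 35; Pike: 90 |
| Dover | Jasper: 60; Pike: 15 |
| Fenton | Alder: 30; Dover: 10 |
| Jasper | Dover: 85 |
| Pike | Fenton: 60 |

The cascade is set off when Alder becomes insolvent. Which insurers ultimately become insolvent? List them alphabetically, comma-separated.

Alder, Fenton

Round 1 — Alder becomes insolvent (initial).
  Fenton: +90 → 90 ≥ 90
  Jasper: +35 → 35 < 100
  Pike: +90 → 90 < 110
Round 2 — Fenton becomes insolvent.
  Dover: +10 → 10 < 60
No further insolvencies.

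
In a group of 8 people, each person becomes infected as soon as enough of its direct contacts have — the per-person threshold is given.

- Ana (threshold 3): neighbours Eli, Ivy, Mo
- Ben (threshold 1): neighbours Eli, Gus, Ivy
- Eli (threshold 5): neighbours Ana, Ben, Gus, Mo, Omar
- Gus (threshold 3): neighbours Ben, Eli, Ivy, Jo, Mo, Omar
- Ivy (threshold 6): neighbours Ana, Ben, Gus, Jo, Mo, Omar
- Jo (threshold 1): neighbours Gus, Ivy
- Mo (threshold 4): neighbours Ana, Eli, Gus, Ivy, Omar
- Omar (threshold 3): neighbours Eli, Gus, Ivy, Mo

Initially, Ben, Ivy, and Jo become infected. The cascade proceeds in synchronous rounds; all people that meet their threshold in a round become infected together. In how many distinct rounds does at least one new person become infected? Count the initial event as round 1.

Round 1 — Ben, Ivy, Jo become infected (initial).
Round 2 — checking thresholds:
  Ana: 1 of 3 neighbours < 3, below threshold.
  Eli: 1 of 5 neighbours < 5, below threshold.
  Gus: 3 of 6 neighbours ≥ 3, becomes infected.
  Mo: 1 of 5 neighbours < 4, below threshold.
  Omar: 1 of 4 neighbours < 3, below threshold.
Round 3 — no new infections; cascade stops.

2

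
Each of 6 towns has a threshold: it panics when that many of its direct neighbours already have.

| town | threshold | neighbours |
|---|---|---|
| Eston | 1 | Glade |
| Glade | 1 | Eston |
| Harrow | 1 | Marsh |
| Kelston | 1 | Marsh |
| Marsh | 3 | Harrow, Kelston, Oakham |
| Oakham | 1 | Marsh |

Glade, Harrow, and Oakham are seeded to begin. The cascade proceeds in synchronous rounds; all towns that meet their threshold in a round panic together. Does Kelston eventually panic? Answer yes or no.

no

Round 1 — Glade, Harrow, Oakham panic (initial).
Round 2 — checking thresholds:
  Eston: 1 of 1 neighbours ≥ 1, panics.
  Marsh: 2 of 3 neighbours < 3, holds.
Round 3 — no new panics; cascade stops.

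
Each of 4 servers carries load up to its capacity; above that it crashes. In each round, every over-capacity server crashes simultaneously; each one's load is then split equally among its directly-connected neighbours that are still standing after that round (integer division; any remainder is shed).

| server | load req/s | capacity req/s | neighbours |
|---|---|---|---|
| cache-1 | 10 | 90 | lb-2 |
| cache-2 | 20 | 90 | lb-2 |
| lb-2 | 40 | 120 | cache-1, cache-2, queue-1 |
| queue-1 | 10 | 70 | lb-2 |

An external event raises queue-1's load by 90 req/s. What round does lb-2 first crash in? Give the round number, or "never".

Round 1 — queue-1 at 100 > 70. queue-1 crashes.
  queue-1 sheds 100 req/s to lb-2: 100 each.
    lb-2: 40+100 = 140 > 120
Round 2 — lb-2 crashes.
  lb-2 sheds 140 req/s to cache-1, cache-2: 70 each.
    cache-1: 10+70 = 80 ≤ 90
    cache-2: 20+70 = 90 ≤ 90
No further crashes.

2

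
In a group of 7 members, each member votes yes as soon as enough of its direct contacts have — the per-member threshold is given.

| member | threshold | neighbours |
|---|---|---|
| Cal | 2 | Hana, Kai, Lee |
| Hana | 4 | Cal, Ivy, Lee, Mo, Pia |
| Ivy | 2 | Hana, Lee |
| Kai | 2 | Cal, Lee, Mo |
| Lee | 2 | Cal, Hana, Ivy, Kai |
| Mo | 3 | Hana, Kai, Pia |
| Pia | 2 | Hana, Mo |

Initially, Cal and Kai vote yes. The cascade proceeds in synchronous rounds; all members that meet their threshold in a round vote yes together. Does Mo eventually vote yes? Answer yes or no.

Round 1 — Cal, Kai vote yes (initial).
Round 2 — checking thresholds:
  Hana: 1 of 5 neighbours < 4, holds.
  Lee: 2 of 4 neighbours ≥ 2, votes yes.
  Mo: 1 of 3 neighbours < 3, holds.
Round 3 — no new yes votes; cascade stops.

no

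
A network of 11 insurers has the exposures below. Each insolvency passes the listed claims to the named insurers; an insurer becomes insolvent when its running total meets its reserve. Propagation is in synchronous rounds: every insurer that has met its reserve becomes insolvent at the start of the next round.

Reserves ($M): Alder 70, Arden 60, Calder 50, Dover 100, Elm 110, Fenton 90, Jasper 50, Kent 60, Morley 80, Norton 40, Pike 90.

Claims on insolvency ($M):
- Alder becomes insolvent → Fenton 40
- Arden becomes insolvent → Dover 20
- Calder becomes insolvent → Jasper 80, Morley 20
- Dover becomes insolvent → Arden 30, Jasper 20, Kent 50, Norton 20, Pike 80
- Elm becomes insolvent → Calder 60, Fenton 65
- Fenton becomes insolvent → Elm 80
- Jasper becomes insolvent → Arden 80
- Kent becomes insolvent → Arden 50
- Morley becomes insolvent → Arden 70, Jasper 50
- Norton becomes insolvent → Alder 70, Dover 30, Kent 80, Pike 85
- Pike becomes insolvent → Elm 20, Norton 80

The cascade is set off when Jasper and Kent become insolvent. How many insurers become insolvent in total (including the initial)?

Round 1 — Jasper, Kent become insolvent (initial).
  Arden: +80+50 → 130 ≥ 60
Round 2 — Arden becomes insolvent.
  Dover: +20 → 20 < 100
No further insolvencies.

3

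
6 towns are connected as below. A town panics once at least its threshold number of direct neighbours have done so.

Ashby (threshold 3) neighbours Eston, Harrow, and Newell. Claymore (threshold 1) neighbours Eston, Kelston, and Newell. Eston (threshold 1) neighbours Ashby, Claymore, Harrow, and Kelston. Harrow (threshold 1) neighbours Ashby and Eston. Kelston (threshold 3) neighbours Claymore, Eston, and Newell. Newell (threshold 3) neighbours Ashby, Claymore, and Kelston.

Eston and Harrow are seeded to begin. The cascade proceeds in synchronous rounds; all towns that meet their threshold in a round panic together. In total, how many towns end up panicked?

3

Round 1 — Eston, Harrow panic (initial).
Round 2 — checking thresholds:
  Ashby: 2 of 3 neighbours < 3, below threshold.
  Claymore: 1 of 3 neighbours ≥ 1, panics.
  Kelston: 1 of 3 neighbours < 3, below threshold.
Round 3 — no new panics; cascade stops.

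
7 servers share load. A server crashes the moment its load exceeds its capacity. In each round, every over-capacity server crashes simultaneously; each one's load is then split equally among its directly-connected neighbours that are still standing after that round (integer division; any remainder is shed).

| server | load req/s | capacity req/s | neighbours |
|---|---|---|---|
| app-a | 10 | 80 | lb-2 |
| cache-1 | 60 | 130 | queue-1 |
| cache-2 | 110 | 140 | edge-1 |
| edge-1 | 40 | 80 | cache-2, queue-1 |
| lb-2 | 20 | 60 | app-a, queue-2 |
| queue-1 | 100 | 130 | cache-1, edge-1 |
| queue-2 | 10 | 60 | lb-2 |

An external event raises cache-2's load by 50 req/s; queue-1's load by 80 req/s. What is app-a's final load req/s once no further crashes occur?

Round 1 — cache-2 at 160 > 140; queue-1 at 180 > 130. cache-2, queue-1 crash.
  cache-2 sheds 160 req/s to edge-1: 160 each.
    edge-1: 40+160 = 200 > 80
  queue-1 sheds 180 req/s to cache-1, edge-1: 90 each.
    cache-1: 60+90 = 150 > 130
    edge-1: 200+90 = 290 > 80
Round 2 — cache-1, edge-1 crash.
  cache-1 sheds 150 req/s: no online neighbours, lost.
  edge-1 sheds 290 req/s: no online neighbours, lost.
No further crashes.

10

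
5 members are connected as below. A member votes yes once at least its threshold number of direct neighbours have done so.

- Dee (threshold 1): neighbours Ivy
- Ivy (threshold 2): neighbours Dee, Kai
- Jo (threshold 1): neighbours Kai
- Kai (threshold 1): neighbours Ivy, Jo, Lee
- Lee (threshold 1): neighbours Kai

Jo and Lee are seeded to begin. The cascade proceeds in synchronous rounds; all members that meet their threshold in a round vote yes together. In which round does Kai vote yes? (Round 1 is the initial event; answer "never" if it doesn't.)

2

Round 1 — Jo, Lee vote yes (initial).
Round 2 — checking thresholds:
  Kai: 2 of 3 neighbours ≥ 1, votes yes.
Round 3 — no new yes votes; cascade stops.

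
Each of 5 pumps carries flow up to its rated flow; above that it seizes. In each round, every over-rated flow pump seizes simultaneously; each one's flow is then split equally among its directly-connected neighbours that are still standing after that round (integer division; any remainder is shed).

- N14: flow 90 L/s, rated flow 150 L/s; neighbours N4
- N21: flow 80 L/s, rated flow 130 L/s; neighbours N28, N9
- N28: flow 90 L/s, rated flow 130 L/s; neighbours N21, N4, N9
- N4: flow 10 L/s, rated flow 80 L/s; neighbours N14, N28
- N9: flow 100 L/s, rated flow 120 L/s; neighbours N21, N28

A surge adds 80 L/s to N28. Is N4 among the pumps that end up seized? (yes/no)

Round 1 — N28 at 170 > 130. N28 seizes.
  N28 sheds 170 L/s to N21, N4, N9: 56 each (2 lost).
    N21: 80+56 = 136 > 130
    N4: 10+56 = 66 ≤ 80
    N9: 100+56 = 156 > 120
Round 2 — N21, N9 seize.
  N21 sheds 136 L/s: no online neighbours, lost.
  N9 sheds 156 L/s: no online neighbours, lost.
No further seizures.

no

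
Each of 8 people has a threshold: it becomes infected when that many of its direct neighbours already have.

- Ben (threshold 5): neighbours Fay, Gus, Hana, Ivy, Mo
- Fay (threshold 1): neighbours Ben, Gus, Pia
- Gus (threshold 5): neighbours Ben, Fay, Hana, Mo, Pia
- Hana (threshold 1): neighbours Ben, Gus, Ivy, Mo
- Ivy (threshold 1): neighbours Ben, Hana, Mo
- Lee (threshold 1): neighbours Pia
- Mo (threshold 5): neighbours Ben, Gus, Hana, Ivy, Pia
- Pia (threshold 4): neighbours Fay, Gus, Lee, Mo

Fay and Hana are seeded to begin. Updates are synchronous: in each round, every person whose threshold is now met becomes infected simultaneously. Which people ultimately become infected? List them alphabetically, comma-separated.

Fay, Hana, Ivy

Round 1 — Fay, Hana become infected (initial).
Round 2 — checking thresholds:
  Ben: 2 of 5 neighbours < 5, holds.
  Gus: 2 of 5 neighbours < 5, holds.
  Ivy: 1 of 3 neighbours ≥ 1, becomes infected.
  Mo: 1 of 5 neighbours < 5, holds.
  Pia: 1 of 4 neighbours < 4, holds.
Round 3 — no new infections; cascade stops.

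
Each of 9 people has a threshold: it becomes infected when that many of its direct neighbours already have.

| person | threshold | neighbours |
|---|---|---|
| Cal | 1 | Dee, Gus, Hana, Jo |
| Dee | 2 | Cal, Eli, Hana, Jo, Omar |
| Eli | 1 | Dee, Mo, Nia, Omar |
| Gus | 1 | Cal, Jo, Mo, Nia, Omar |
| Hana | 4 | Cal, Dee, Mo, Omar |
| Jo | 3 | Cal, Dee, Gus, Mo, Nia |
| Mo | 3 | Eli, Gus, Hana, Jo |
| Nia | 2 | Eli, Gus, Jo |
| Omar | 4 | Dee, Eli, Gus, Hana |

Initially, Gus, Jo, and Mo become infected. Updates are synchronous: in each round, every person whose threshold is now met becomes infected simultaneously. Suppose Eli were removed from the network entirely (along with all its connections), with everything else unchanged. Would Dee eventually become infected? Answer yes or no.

yes

With Eli removed:
Round 1 — Gus, Jo, Mo become infected (initial).
Round 2 — checking thresholds:
  Cal: 2 of 4 neighbours ≥ 1, becomes infected.
  Dee: 1 of 4 neighbours < 2, not yet.
  Hana: 1 of 4 neighbours < 4, not yet.
  Nia: 2 of 2 neighbours ≥ 2, becomes infected.
  Omar: 1 of 3 neighbours < 4, not yet.
Round 3 — checking thresholds:
  Dee: 2 of 4 neighbours ≥ 2, becomes infected.
  Hana: 2 of 4 neighbours < 4, not yet.
  Omar: 1 of 3 neighbours < 4, not yet.
Round 4 — no new infections; cascade stops.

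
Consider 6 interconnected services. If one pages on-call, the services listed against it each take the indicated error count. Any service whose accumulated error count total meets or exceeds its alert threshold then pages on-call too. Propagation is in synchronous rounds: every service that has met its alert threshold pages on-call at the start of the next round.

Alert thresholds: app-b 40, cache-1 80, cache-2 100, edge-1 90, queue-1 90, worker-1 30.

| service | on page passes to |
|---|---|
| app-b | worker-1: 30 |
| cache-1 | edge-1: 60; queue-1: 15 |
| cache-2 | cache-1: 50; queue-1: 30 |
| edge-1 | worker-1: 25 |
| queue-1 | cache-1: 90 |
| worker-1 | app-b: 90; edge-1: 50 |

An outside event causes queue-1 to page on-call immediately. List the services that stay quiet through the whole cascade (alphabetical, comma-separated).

app-b, cache-2, edge-1, worker-1

Round 1 — queue-1 pages on-call (initial).
  cache-1: +90 → 90 ≥ 80
Round 2 — cache-1 pages on-call.
  edge-1: +60 → 60 < 90
No further pages.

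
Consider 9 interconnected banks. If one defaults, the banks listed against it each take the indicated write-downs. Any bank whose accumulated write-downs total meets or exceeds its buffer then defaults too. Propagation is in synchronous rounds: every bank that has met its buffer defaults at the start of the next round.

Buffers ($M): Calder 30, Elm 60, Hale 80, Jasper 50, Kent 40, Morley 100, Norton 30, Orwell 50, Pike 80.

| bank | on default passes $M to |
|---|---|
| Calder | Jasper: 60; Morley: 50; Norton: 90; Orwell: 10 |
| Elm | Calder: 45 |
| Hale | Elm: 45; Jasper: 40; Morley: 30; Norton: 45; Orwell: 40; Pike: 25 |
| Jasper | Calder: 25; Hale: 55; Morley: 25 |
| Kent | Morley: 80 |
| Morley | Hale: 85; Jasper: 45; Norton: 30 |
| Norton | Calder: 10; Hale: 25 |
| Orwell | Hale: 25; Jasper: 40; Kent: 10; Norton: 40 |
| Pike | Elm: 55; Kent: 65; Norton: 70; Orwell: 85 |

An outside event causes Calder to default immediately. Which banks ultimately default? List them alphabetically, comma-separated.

Round 1 — Calder defaults (initial).
  Jasper: +60 → 60 ≥ 50
  Morley: +50 → 50 < 100
  Norton: +90 → 90 ≥ 30
  Orwell: +10 → 10 < 50
Round 2 — Jasper, Norton default.
  Hale: +55+25 → 80 ≥ 80
  Morley: +25 → 75 < 100
Round 3 — Hale defaults.
  Elm: +45 → 45 < 60
  Morley: +30 → 105 ≥ 100
  Orwell: +40 → 50 ≥ 50
  Pike: +25 → 25 < 80
Round 4 — Morley, Orwell default.
  Kent: +10 → 10 < 40
No further defaults.

Calder, Hale, Jasper, Morley, Norton, Orwell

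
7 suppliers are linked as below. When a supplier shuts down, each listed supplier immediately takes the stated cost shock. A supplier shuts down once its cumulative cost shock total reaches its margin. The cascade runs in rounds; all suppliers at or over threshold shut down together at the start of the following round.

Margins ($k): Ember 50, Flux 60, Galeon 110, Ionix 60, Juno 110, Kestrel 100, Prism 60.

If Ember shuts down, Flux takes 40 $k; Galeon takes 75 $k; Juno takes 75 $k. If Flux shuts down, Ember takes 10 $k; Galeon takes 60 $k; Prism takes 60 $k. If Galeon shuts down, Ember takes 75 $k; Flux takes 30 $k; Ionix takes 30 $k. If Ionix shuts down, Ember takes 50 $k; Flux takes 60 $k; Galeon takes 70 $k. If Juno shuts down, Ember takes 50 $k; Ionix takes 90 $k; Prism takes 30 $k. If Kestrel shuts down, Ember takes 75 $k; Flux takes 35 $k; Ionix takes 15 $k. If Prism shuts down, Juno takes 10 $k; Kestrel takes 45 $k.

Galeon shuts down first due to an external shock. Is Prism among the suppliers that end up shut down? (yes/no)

Round 1 — Galeon shuts down (initial).
  Ember: +75 → 75 ≥ 50
  Flux: +30 → 30 < 60
  Ionix: +30 → 30 < 60
Round 2 — Ember shuts down.
  Flux: +40 → 70 ≥ 60
  Juno: +75 → 75 < 110
Round 3 — Flux shuts down.
  Prism: +60 → 60 ≥ 60
Round 4 — Prism shuts down.
  Juno: +10 → 85 < 110
  Kestrel: +45 → 45 < 100
No further shutdowns.

yes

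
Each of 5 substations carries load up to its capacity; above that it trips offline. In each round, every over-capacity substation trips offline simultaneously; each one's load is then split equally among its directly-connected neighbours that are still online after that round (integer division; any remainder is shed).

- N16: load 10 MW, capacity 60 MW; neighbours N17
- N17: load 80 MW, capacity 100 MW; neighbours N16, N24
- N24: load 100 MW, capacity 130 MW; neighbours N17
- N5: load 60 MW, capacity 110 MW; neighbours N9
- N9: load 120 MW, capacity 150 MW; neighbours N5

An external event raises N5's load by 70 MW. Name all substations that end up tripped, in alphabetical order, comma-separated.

Round 1 — N5 at 130 > 110. N5 trips offline.
  N5 sheds 130 MW to N9: 130 each.
    N9: 120+130 = 250 > 150
Round 2 — N9 trips offline.
  N9 sheds 250 MW: no online neighbours, lost.
No further trips.

N5, N9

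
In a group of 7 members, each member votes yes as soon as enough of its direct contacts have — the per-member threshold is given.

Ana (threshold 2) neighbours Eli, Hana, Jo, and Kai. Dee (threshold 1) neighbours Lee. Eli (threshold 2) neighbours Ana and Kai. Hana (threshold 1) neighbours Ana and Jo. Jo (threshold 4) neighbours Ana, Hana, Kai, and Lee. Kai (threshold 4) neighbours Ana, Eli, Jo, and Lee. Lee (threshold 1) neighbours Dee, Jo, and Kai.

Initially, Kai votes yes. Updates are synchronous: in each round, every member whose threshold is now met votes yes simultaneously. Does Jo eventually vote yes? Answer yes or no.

no

Round 1 — Kai votes yes (initial).
Round 2 — checking thresholds:
  Ana: 1 of 4 neighbours < 2, not yet.
  Eli: 1 of 2 neighbours < 2, not yet.
  Jo: 1 of 4 neighbours < 4, not yet.
  Lee: 1 of 3 neighbours ≥ 1, votes yes.
Round 3 — checking thresholds:
  Ana: 1 of 4 neighbours < 2, not yet.
  Dee: 1 of 1 neighbours ≥ 1, votes yes.
  Eli: 1 of 2 neighbours < 2, not yet.
  Jo: 2 of 4 neighbours < 4, not yet.
Round 4 — no new yes votes; cascade stops.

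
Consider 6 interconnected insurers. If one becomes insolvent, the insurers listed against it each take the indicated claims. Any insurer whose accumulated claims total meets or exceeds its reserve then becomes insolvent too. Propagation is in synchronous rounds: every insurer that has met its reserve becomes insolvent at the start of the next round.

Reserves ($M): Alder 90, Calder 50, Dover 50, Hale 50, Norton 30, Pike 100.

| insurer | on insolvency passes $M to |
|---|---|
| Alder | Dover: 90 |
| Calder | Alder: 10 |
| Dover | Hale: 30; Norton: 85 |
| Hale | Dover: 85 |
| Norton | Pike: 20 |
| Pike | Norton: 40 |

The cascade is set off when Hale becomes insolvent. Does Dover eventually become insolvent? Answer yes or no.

Round 1 — Hale becomes insolvent (initial).
  Dover: +85 → 85 ≥ 50
Round 2 — Dover becomes insolvent.
  Norton: +85 → 85 ≥ 30
Round 3 — Norton becomes insolvent.
  Pike: +20 → 20 < 100
No further insolvencies.

yes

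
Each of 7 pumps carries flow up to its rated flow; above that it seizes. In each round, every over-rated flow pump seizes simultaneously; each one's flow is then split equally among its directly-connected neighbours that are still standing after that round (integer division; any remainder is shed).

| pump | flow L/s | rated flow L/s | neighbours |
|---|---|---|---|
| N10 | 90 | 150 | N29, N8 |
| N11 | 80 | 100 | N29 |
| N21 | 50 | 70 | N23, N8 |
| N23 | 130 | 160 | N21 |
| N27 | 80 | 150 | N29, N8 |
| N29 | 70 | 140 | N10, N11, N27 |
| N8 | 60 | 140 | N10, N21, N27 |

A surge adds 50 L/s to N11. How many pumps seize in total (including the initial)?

Round 1 — N11 at 130 > 100. N11 seizes.
  N11 sheds 130 L/s to N29: 130 each.
    N29: 70+130 = 200 > 140
Round 2 — N29 seizes.
  N29 sheds 200 L/s to N10, N27: 100 each.
    N10: 90+100 = 190 > 150
    N27: 80+100 = 180 > 150
Round 3 — N10, N27 seize.
  N10 sheds 190 L/s to N8: 190 each.
    N8: 60+190 = 250 > 140
  N27 sheds 180 L/s to N8: 180 each.
    N8: 250+180 = 430 > 140
Round 4 — N8 seizes.
  N8 sheds 430 L/s to N21: 430 each.
    N21: 50+430 = 480 > 70
Round 5 — N21 seizes.
  N21 sheds 480 L/s to N23: 480 each.
    N23: 130+480 = 610 > 160
Round 6 — N23 seizes.
  N23 sheds 610 L/s: no online neighbours, lost.
No further seizures.

7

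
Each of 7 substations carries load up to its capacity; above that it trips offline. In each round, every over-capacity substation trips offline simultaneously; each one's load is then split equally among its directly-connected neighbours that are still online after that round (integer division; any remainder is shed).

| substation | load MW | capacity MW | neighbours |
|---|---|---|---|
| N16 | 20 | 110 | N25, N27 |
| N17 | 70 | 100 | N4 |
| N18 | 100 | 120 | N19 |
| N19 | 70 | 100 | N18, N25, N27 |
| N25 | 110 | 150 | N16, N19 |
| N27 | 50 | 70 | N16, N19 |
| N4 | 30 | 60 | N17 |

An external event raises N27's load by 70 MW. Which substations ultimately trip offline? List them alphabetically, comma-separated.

N16, N18, N19, N25, N27

Round 1 — N27 at 120 > 70. N27 trips offline.
  N27 sheds 120 MW to N16, N19: 60 each.
    N16: 20+60 = 80 ≤ 110
    N19: 70+60 = 130 > 100
Round 2 — N19 trips offline.
  N19 sheds 130 MW to N18, N25: 65 each.
    N18: 100+65 = 165 > 120
    N25: 110+65 = 175 > 150
Round 3 — N18, N25 trip offline.
  N18 sheds 165 MW: no online neighbours, lost.
  N25 sheds 175 MW to N16: 175 each.
    N16: 80+175 = 255 > 110
Round 4 — N16 trips offline.
  N16 sheds 255 MW: no online neighbours, lost.
No further trips.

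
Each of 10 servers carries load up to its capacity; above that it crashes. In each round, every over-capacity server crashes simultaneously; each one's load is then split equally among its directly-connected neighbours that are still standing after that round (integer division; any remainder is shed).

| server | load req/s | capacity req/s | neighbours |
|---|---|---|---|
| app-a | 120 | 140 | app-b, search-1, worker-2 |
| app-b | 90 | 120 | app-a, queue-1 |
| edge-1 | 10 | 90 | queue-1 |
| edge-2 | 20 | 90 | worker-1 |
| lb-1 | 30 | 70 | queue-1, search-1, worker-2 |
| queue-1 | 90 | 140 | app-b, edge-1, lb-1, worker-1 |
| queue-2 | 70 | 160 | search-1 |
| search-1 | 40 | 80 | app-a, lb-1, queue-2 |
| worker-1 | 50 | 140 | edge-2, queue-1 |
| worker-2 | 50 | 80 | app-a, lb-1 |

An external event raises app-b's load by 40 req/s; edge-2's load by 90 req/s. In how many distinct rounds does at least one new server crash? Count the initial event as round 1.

Round 1 — app-b at 130 > 120; edge-2 at 110 > 90. app-b, edge-2 crash.
  app-b sheds 130 req/s to app-a, queue-1: 65 each.
    app-a: 120+65 = 185 > 140
    queue-1: 90+65 = 155 > 140
  edge-2 sheds 110 req/s to worker-1: 110 each.
    worker-1: 50+110 = 160 > 140
Round 2 — app-a, queue-1, worker-1 crash.
  app-a sheds 185 req/s to search-1, worker-2: 92 each (1 lost).
    search-1: 40+92 = 132 > 80
    worker-2: 50+92 = 142 > 80
  queue-1 sheds 155 req/s to edge-1, lb-1: 77 each (1 lost).
    edge-1: 10+77 = 87 ≤ 90
    lb-1: 30+77 = 107 > 70
  worker-1 sheds 160 req/s: no online neighbours, lost.
Round 3 — lb-1, search-1, worker-2 crash.
  lb-1 sheds 107 req/s: no online neighbours, lost.
  search-1 sheds 132 req/s to queue-2: 132 each.
    queue-2: 70+132 = 202 > 160
  worker-2 sheds 142 req/s: no online neighbours, lost.
Round 4 — queue-2 crashes.
  queue-2 sheds 202 req/s: no online neighbours, lost.
No further crashes.

4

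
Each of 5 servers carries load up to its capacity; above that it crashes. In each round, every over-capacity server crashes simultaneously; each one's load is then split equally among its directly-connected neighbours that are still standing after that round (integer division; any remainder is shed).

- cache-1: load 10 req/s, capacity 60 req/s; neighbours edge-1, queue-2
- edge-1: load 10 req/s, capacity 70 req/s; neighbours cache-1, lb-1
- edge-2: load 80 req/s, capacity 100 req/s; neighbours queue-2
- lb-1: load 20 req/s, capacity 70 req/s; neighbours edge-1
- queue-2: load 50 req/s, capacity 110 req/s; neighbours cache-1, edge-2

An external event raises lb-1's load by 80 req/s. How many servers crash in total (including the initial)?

Round 1 — lb-1 at 100 > 70. lb-1 crashes.
  lb-1 sheds 100 req/s to edge-1: 100 each.
    edge-1: 10+100 = 110 > 70
Round 2 — edge-1 crashes.
  edge-1 sheds 110 req/s to cache-1: 110 each.
    cache-1: 10+110 = 120 > 60
Round 3 — cache-1 crashes.
  cache-1 sheds 120 req/s to queue-2: 120 each.
    queue-2: 50+120 = 170 > 110
Round 4 — queue-2 crashes.
  queue-2 sheds 170 req/s to edge-2: 170 each.
    edge-2: 80+170 = 250 > 100
Round 5 — edge-2 crashes.
  edge-2 sheds 250 req/s: no online neighbours, lost.
No further crashes.

5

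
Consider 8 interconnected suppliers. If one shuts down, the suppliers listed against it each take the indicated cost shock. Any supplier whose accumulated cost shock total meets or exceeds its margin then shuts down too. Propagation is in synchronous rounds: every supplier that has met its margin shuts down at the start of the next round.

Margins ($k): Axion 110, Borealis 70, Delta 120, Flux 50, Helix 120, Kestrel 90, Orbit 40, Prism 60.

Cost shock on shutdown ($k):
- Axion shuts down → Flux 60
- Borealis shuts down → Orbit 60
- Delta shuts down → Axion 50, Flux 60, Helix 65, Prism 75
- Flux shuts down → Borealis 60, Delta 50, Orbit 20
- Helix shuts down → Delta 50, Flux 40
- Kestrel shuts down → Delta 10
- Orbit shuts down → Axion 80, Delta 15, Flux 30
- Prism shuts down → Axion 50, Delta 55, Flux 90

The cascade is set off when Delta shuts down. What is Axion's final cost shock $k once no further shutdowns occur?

Round 1 — Delta shuts down (initial).
  Axion: +50 → 50 < 110
  Flux: +60 → 60 ≥ 50
  Helix: +65 → 65 < 120
  Prism: +75 → 75 ≥ 60
Round 2 — Flux, Prism shut down.
  Axion: +50 → 100 < 110
  Borealis: +60 → 60 < 70
  Orbit: +20 → 20 < 40
No further shutdowns.

100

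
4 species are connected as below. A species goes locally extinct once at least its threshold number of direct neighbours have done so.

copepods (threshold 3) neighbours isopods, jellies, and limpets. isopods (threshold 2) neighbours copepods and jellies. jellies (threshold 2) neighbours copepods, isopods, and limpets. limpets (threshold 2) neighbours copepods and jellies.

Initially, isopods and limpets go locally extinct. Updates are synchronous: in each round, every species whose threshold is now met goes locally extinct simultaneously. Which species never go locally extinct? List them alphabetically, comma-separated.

Round 1 — isopods, limpets go locally extinct (initial).
Round 2 — checking thresholds:
  copepods: 2 of 3 neighbours < 3, holds.
  jellies: 2 of 3 neighbours ≥ 2, goes locally extinct.
Round 3 — checking thresholds:
  copepods: 3 of 3 neighbours ≥ 3, goes locally extinct.
Round 4 — no new extinctions; cascade stops.

none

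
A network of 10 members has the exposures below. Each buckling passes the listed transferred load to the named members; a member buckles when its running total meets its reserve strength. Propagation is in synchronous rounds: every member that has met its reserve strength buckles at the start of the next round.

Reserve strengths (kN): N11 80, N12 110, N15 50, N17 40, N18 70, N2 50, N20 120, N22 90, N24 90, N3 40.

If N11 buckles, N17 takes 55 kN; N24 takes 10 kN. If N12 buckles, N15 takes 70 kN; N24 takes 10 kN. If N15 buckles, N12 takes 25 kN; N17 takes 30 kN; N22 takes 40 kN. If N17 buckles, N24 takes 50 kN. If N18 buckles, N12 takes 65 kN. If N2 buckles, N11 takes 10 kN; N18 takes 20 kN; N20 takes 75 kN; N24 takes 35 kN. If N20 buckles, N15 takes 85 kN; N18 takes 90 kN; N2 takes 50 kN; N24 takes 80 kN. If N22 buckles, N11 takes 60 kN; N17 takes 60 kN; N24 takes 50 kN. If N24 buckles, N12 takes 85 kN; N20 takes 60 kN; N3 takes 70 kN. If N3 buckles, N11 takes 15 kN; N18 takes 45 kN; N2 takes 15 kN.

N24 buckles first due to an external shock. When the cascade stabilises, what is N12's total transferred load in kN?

85

Round 1 — N24 buckles (initial).
  N12: +85 → 85 < 110
  N20: +60 → 60 < 120
  N3: +70 → 70 ≥ 40
Round 2 — N3 buckles.
  N11: +15 → 15 < 80
  N18: +45 → 45 < 70
  N2: +15 → 15 < 50
No further bucklings.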